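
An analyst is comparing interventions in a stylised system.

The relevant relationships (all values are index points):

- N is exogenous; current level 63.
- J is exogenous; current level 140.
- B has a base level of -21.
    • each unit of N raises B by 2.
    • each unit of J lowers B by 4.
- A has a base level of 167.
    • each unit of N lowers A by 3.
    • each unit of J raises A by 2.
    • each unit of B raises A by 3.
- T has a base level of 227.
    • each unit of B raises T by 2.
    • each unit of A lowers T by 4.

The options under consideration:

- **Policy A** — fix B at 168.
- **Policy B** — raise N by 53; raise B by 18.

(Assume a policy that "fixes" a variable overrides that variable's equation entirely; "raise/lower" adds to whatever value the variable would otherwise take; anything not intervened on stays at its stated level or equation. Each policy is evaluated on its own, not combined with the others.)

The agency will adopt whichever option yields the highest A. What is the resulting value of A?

762

Policy A (B := 168):
  N = 63
  J = 140
  B = 168
  A = 167 − 3·63 + 2·140 + 3·168 = 762
Policy B (N + 53, B + 18):
  N = 63 + 53 = 116
  J = 140
  B = -21 + 2·116 − 4·140 (+18 from intervention) = -331
  A = 167 − 3·116 + 2·140 + 3·(-331) = -894
Comparing — Policy A: A=762, Policy B: A=-894. Highest is 762 (Policy A).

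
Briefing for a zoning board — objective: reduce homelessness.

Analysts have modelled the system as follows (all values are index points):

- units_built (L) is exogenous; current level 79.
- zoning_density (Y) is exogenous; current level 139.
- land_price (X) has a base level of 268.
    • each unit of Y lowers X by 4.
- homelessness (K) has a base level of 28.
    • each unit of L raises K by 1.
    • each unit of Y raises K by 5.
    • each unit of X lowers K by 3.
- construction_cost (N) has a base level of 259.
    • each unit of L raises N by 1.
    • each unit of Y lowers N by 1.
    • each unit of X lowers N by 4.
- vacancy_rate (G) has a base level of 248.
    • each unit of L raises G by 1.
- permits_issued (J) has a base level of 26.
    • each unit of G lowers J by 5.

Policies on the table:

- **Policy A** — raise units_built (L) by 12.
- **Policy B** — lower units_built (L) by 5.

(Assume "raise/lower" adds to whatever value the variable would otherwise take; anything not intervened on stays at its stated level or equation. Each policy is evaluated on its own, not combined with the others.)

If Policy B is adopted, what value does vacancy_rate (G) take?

Policy B (L − 5):
  L = 79 − 5 = 74
  G = 248 + 74 = 322

322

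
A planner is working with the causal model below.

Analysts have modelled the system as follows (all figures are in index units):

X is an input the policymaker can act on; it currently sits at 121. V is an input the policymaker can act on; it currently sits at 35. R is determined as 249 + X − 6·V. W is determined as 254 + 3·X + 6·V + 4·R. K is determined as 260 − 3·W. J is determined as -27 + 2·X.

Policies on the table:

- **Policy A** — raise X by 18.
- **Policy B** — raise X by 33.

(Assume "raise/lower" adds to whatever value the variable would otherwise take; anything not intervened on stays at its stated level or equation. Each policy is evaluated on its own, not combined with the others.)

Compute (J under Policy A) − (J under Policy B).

-30

Policy A (X + 18):
  X = 121 + 18 = 139
  J = -27 + 2·139 = 251
Policy B (X + 33):
  X = 121 + 33 = 154
  J = -27 + 2·154 = 281
J: 251 − 281 = -30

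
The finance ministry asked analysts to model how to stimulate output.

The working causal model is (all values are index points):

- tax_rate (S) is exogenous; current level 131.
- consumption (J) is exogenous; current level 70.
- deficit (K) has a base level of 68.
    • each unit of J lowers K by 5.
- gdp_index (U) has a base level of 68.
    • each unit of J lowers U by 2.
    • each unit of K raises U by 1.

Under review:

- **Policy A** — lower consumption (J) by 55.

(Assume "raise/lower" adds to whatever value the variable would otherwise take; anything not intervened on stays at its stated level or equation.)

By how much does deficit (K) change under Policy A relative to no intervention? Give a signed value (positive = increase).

Baseline:
  J = 70
  K = 68 − 5·70 = -282
Policy A (J − 55):
  J = 70 − 55 = 15
  K = 68 − 5·15 = -7
Change in K: -7 − (-282) = 275

275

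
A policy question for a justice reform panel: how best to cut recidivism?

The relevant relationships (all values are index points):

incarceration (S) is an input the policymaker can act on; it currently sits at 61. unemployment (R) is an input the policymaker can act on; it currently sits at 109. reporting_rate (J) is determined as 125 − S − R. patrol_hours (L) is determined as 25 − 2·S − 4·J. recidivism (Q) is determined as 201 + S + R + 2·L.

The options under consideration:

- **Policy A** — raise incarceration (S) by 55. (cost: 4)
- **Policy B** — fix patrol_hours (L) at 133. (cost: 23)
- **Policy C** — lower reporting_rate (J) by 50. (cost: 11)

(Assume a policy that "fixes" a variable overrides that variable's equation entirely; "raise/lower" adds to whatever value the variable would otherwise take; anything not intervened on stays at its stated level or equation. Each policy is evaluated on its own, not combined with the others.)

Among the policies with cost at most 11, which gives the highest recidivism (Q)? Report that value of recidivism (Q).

Policy A (S + 55):
  S = 61 + 55 = 116
  R = 109
  J = 125 − 116 − 109 = -100
  L = 25 − 2·116 − 4·(-100) = 193
  Q = 201 + 116 + 109 + 2·193 = 812
Policy C (J − 50):
  S = 61
  R = 109
  J = 125 − 61 − 109 (−50 from intervention) = -95
  L = 25 − 2·61 − 4·(-95) = 283
  Q = 201 + 61 + 109 + 2·283 = 937
Comparing — Policy A: Q=812, Policy C: Q=937. Highest is 937 (Policy C).

937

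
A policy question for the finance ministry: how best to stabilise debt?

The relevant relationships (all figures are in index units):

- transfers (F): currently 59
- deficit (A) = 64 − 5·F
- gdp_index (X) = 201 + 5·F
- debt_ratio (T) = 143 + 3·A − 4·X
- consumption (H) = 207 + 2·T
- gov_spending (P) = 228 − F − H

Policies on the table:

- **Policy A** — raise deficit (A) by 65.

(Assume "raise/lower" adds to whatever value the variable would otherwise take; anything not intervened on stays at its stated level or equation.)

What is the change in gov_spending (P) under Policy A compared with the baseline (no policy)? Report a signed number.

Baseline:
  F = 59
  A = 64 − 5·59 = -231
  X = 201 + 5·59 = 496
  T = 143 + 3·(-231) − 4·496 = -2534
  H = 207 + 2·(-2534) = -4861
  P = 228 − 59 − (-4861) = 5030
Policy A (A + 65):
  F = 59
  A = 64 − 5·59 (+65 from intervention) = -166
  X = 201 + 5·59 = 496
  T = 143 + 3·(-166) − 4·496 = -2339
  H = 207 + 2·(-2339) = -4471
  P = 228 − 59 − (-4471) = 4640
Change in P: 4640 − 5030 = -390

-390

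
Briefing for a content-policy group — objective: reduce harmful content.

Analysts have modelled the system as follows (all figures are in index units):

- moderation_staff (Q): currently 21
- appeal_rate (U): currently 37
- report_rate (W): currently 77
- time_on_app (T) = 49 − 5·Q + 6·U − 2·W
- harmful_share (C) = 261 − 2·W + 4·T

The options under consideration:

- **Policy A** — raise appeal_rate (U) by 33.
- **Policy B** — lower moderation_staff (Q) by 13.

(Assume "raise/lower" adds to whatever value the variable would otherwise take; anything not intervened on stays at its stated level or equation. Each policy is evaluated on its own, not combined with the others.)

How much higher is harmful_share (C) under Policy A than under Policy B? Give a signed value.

Policy A (U + 33):
  Q = 21
  U = 37 + 33 = 70
  W = 77
  T = 49 − 5·21 + 6·70 − 2·77 = 210
  C = 261 − 2·77 + 4·210 = 947
Policy B (Q − 13):
  Q = 21 − 13 = 8
  U = 37
  W = 77
  T = 49 − 5·8 + 6·37 − 2·77 = 77
  C = 261 − 2·77 + 4·77 = 415
C: 947 − 415 = 532

532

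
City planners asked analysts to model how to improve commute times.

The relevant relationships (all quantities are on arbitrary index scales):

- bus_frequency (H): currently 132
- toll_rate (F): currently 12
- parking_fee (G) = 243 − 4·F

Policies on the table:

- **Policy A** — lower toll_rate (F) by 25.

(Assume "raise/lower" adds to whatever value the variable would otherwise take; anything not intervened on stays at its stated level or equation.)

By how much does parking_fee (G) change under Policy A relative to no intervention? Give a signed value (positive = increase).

100

Baseline:
  F = 12
  G = 243 − 4·12 = 195
Policy A (F − 25):
  F = 12 − 25 = -13
  G = 243 − 4·(-13) = 295
Change in G: 295 − 195 = 100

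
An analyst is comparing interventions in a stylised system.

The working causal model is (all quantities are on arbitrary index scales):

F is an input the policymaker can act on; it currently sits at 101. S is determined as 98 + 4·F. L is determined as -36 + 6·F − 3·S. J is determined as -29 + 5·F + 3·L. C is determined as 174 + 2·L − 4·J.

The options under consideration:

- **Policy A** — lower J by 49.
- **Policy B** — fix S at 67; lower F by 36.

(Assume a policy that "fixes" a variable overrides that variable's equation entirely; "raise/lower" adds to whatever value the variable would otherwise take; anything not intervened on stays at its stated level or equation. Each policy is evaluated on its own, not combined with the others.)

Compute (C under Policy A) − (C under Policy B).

Policy A (J − 49):
  F = 101
  S = 98 + 4·101 = 502
  L = -36 + 6·101 − 3·502 = -936
  J = -29 + 5·101 + 3·(-936) (−49 from intervention) = -2381
  C = 174 + 2·(-936) − 4·(-2381) = 7826
Policy B (S := 67, F − 36):
  F = 101 − 36 = 65
  S = 67
  L = -36 + 6·65 − 3·67 = 153
  J = -29 + 5·65 + 3·153 = 755
  C = 174 + 2·153 − 4·755 = -2540
C: 7826 − (-2540) = 10366

10366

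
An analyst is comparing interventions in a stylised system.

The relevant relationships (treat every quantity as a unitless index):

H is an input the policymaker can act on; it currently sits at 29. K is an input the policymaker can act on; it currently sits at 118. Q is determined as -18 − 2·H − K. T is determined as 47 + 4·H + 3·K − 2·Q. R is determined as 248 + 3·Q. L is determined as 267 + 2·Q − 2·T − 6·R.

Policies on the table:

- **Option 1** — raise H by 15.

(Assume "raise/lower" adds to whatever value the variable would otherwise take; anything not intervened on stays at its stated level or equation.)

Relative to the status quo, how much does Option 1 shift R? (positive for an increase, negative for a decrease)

-90

Baseline:
  H = 29
  K = 118
  Q = -18 − 2·29 − 118 = -194
  R = 248 + 3·(-194) = -334
Option 1 (H + 15):
  H = 29 + 15 = 44
  K = 118
  Q = -18 − 2·44 − 118 = -224
  R = 248 + 3·(-224) = -424
Change in R: -424 − (-334) = -90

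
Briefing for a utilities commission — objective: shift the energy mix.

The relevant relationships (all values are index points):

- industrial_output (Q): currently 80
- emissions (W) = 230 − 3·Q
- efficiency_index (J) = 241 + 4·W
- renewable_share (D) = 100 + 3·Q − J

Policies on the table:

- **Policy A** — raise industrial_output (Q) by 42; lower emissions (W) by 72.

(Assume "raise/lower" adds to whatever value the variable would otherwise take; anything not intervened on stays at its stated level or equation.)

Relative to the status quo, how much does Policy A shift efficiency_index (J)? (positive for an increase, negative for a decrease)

Baseline:
  Q = 80
  W = 230 − 3·80 = -10
  J = 241 + 4·(-10) = 201
Policy A (Q + 42, W − 72):
  Q = 80 + 42 = 122
  W = 230 − 3·122 (−72 from intervention) = -208
  J = 241 + 4·(-208) = -591
Change in J: -591 − 201 = -792

-792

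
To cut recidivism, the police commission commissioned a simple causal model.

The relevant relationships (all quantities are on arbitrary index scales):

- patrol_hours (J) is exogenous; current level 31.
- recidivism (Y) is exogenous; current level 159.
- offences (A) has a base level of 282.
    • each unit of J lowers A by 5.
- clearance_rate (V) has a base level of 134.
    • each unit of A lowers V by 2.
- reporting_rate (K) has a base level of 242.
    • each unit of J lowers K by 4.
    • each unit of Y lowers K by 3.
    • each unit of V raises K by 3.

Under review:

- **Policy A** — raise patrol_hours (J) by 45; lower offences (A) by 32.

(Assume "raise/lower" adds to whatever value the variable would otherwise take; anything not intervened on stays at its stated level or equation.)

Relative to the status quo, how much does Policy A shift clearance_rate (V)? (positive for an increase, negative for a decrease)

Baseline:
  J = 31
  A = 282 − 5·31 = 127
  V = 134 − 2·127 = -120
Policy A (J + 45, A − 32):
  J = 31 + 45 = 76
  A = 282 − 5·76 (−32 from intervention) = -130
  V = 134 − 2·(-130) = 394
Change in V: 394 − (-120) = 514

514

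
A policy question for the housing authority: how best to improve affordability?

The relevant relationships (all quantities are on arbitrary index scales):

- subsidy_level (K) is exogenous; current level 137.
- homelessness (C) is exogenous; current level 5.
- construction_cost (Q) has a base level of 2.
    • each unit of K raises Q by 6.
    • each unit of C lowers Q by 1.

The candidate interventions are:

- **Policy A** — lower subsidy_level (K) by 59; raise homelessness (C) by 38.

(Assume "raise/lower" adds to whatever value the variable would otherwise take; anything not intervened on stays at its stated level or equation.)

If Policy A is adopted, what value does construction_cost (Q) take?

Policy A (K − 59, C + 38):
  K = 137 − 59 = 78
  C = 5 + 38 = 43
  Q = 2 + 6·78 − 43 = 427

427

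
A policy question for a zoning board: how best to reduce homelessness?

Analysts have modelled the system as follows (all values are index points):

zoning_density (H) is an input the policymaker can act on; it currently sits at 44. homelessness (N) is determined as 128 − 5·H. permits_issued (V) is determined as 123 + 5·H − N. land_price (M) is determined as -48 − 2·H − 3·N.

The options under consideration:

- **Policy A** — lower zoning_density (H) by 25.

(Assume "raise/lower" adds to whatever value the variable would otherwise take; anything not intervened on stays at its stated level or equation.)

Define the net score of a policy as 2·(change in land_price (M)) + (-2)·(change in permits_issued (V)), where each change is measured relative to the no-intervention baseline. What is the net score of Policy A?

Baseline:
  H = 44
  N = 128 − 5·44 = -92
  V = 123 + 5·44 − (-92) = 435
  M = -48 − 2·44 − 3·(-92) = 140
Policy A (H − 25):
  H = 44 − 25 = 19
  N = 128 − 5·19 = 33
  V = 123 + 5·19 − 33 = 185
  M = -48 − 2·19 − 3·33 = -185
ΔM = -185 − 140 = -325; ΔV = 185 − 435 = -250
Score = 2·(-325) + (-2)·(-250) = -150

-150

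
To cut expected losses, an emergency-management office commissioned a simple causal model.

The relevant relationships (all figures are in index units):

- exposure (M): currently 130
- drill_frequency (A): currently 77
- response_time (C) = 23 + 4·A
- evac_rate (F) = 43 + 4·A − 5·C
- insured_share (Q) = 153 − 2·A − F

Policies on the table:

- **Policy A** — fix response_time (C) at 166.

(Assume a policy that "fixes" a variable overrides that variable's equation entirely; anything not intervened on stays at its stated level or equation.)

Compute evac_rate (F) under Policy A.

-479

Policy A (C := 166):
  A = 77
  C = 166
  F = 43 + 4·77 − 5·166 = -479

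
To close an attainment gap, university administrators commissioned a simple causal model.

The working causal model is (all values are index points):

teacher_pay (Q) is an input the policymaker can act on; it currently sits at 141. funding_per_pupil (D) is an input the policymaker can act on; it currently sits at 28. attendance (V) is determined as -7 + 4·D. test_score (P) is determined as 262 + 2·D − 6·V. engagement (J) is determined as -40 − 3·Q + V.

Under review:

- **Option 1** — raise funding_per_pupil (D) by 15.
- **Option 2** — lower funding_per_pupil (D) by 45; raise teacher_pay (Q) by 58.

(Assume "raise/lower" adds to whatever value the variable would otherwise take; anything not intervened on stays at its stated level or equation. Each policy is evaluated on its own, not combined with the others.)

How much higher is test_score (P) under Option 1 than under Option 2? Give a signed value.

-1320

Option 1 (D + 15):
  D = 28 + 15 = 43
  V = -7 + 4·43 = 165
  P = 262 + 2·43 − 6·165 = -642
Option 2 (D − 45, Q + 58):
  D = 28 − 45 = -17
  V = -7 + 4·(-17) = -75
  P = 262 + 2·(-17) − 6·(-75) = 678
P: -642 − 678 = -1320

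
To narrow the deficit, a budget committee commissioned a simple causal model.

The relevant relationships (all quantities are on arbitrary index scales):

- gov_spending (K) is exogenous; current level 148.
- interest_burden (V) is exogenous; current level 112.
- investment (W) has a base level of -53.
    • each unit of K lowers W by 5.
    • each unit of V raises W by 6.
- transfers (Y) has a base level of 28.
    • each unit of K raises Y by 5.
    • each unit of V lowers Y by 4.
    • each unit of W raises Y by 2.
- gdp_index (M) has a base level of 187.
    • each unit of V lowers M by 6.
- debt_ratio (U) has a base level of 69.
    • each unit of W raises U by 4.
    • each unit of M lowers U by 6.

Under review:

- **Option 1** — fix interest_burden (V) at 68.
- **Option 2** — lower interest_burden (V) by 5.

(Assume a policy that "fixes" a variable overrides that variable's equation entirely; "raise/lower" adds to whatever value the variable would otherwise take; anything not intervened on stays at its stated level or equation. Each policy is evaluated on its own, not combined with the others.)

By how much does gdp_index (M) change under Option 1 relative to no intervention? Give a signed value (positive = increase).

264

Baseline:
  V = 112
  M = 187 − 6·112 = -485
Option 1 (V := 68):
  V = 68
  M = 187 − 6·68 = -221
Change in M: -221 − (-485) = 264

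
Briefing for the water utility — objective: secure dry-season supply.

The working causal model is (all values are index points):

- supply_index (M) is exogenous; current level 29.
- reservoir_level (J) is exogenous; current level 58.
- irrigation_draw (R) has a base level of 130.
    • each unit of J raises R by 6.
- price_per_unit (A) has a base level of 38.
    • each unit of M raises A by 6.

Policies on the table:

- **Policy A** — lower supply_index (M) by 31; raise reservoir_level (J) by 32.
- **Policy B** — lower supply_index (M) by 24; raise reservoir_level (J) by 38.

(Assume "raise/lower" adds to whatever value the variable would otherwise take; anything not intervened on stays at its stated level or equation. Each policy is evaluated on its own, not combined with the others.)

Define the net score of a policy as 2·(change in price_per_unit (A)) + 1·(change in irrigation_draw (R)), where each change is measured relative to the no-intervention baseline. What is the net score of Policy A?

-180

Baseline:
  M = 29
  J = 58
  R = 130 + 6·58 = 478
  A = 38 + 6·29 = 212
Policy A (M − 31, J + 32):
  M = 29 − 31 = -2
  J = 58 + 32 = 90
  R = 130 + 6·90 = 670
  A = 38 + 6·(-2) = 26
ΔA = 26 − 212 = -186; ΔR = 670 − 478 = 192
Score = 2·(-186) + 1·192 = -180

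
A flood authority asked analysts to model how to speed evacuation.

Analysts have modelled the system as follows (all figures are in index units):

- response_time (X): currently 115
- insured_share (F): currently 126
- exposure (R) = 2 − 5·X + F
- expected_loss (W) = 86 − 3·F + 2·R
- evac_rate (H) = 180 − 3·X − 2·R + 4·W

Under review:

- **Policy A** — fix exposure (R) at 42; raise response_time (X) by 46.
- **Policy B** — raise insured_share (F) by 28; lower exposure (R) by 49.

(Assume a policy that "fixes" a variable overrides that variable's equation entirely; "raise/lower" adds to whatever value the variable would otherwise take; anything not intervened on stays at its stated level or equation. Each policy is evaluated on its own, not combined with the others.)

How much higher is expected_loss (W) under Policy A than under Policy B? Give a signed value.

Policy A (R := 42, X + 46):
  X = 115 + 46 = 161
  F = 126
  R = 42
  W = 86 − 3·126 + 2·42 = -208
Policy B (F + 28, R − 49):
  X = 115
  F = 126 + 28 = 154
  R = 2 − 5·115 + 154 (−49 from intervention) = -468
  W = 86 − 3·154 + 2·(-468) = -1312
W: -208 − (-1312) = 1104

1104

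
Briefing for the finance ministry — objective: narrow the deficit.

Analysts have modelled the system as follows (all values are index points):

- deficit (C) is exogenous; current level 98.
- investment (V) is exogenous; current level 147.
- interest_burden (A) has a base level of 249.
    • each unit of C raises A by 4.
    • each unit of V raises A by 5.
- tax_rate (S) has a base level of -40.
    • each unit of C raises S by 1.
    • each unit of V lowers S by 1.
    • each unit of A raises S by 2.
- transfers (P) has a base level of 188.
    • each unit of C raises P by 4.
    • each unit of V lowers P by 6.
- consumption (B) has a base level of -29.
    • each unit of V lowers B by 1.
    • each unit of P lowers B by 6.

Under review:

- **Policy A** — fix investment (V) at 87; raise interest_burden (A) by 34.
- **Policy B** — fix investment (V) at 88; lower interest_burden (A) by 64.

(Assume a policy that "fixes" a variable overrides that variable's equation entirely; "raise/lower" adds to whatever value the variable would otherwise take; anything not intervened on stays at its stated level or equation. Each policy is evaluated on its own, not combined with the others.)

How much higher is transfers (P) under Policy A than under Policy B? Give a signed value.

6

Policy A (V := 87, A + 34):
  C = 98
  V = 87
  P = 188 + 4·98 − 6·87 = 58
Policy B (V := 88, A − 64):
  C = 98
  V = 88
  P = 188 + 4·98 − 6·88 = 52
P: 58 − 52 = 6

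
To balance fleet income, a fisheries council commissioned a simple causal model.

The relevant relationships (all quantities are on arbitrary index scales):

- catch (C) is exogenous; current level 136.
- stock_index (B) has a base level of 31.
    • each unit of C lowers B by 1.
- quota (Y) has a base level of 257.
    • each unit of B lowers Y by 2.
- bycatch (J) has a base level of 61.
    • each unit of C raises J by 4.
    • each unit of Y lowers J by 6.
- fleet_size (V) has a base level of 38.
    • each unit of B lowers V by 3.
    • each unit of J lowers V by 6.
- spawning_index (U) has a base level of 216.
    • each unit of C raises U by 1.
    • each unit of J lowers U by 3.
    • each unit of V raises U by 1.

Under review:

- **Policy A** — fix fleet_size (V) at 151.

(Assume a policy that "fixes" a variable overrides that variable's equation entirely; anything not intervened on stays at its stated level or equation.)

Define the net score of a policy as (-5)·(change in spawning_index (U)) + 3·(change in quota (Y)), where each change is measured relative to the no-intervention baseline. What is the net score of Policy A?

66920

Baseline:
  C = 136
  B = 31 − 136 = -105
  Y = 257 − 2·(-105) = 467
  J = 61 + 4·136 − 6·467 = -2197
  V = 38 − 3·(-105) − 6·(-2197) = 13535
  U = 216 + 136 − 3·(-2197) + 13535 = 20478
Policy A (V := 151):
  C = 136
  B = 31 − 136 = -105
  Y = 257 − 2·(-105) = 467
  J = 61 + 4·136 − 6·467 = -2197
  V = 151
  U = 216 + 136 − 3·(-2197) + 151 = 7094
ΔU = 7094 − 20478 = -13384; ΔY = 467 − 467 = 0
Score = (-5)·(-13384) + 3·0 = 66920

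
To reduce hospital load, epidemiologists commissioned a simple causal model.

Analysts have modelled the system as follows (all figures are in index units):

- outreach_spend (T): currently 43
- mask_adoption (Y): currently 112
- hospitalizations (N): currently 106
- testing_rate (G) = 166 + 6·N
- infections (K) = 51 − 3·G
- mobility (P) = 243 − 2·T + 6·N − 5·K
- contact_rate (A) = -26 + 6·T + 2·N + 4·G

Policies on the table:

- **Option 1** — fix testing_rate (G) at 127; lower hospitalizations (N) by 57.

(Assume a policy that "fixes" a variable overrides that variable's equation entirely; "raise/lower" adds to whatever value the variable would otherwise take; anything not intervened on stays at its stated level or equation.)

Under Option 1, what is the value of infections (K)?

-330

Option 1 (G := 127, N − 57):
  N = 106 − 57 = 49
  G = 127
  K = 51 − 3·127 = -330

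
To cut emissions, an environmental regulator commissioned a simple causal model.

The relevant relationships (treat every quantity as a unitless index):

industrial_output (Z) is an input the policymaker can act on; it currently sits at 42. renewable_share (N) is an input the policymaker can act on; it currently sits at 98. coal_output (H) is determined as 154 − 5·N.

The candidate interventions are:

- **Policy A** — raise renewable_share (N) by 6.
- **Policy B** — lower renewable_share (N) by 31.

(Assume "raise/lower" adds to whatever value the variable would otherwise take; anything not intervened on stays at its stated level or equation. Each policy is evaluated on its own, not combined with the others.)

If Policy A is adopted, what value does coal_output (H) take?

-366

Policy A (N + 6):
  N = 98 + 6 = 104
  H = 154 − 5·104 = -366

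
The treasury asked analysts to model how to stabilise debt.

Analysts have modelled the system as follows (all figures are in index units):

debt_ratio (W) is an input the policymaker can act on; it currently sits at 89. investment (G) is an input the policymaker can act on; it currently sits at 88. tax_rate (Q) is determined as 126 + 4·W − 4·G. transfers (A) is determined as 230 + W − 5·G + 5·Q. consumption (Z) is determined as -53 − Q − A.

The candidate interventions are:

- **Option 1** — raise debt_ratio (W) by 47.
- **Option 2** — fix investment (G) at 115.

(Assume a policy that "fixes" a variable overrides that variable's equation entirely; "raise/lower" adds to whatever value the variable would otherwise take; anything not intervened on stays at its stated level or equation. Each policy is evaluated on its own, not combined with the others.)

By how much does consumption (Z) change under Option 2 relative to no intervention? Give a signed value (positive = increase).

Baseline:
  W = 89
  G = 88
  Q = 126 + 4·89 − 4·88 = 130
  A = 230 + 89 − 5·88 + 5·130 = 529
  Z = -53 − 130 − 529 = -712
Option 2 (G := 115):
  W = 89
  G = 115
  Q = 126 + 4·89 − 4·115 = 22
  A = 230 + 89 − 5·115 + 5·22 = -146
  Z = -53 − 22 − (-146) = 71
Change in Z: 71 − (-712) = 783

783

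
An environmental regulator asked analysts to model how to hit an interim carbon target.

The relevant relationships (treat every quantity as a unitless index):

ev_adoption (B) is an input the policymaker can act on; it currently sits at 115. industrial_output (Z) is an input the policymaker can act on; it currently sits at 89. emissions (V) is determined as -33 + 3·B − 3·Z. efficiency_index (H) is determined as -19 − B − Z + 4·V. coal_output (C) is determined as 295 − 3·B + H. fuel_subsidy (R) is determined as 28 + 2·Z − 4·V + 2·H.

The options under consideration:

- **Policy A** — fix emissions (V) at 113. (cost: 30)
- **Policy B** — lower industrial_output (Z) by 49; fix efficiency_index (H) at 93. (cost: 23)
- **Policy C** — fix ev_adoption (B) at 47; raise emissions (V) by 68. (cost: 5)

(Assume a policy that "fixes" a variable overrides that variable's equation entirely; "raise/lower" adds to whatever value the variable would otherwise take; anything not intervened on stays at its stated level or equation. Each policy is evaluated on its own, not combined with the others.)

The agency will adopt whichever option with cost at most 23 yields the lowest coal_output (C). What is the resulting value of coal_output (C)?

Policy B (Z − 49, H := 93):
  B = 115
  Z = 89 − 49 = 40
  V = -33 + 3·115 − 3·40 = 192
  H = 93
  C = 295 − 3·115 + 93 = 43
Policy C (B := 47, V + 68):
  B = 47
  Z = 89
  V = -33 + 3·47 − 3·89 (+68 from intervention) = -91
  H = -19 − 47 − 89 + 4·(-91) = -519
  C = 295 − 3·47 + (-519) = -365
Comparing — Policy B: C=43, Policy C: C=-365. Lowest is -365 (Policy C).

-365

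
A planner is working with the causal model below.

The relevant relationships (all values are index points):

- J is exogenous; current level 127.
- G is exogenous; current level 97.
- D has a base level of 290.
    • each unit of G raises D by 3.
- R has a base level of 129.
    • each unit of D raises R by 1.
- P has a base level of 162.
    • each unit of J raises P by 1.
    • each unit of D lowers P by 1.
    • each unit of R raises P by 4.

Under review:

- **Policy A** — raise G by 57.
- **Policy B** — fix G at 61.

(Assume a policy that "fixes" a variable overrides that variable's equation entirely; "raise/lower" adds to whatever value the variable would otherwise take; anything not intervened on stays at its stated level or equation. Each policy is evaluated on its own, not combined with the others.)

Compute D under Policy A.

752

Policy A (G + 57):
  G = 97 + 57 = 154
  D = 290 + 3·154 = 752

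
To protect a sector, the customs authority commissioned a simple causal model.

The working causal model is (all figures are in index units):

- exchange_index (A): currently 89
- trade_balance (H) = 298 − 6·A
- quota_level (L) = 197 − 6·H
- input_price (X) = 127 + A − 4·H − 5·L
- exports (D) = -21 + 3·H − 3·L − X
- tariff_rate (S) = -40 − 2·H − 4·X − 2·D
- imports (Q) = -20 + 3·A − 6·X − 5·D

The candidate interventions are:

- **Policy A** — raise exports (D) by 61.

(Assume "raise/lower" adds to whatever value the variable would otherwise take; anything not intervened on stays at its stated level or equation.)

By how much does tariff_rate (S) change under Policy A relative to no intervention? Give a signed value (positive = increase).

Baseline:
  A = 89
  H = 298 − 6·89 = -236
  L = 197 − 6·(-236) = 1613
  X = 127 + 89 − 4·(-236) − 5·1613 = -6905
  D = -21 + 3·(-236) − 3·1613 − (-6905) = 1337
  S = -40 − 2·(-236) − 4·(-6905) − 2·1337 = 25378
Policy A (D + 61):
  A = 89
  H = 298 − 6·89 = -236
  L = 197 − 6·(-236) = 1613
  X = 127 + 89 − 4·(-236) − 5·1613 = -6905
  D = -21 + 3·(-236) − 3·1613 − (-6905) (+61 from intervention) = 1398
  S = -40 − 2·(-236) − 4·(-6905) − 2·1398 = 25256
Change in S: 25256 − 25378 = -122

-122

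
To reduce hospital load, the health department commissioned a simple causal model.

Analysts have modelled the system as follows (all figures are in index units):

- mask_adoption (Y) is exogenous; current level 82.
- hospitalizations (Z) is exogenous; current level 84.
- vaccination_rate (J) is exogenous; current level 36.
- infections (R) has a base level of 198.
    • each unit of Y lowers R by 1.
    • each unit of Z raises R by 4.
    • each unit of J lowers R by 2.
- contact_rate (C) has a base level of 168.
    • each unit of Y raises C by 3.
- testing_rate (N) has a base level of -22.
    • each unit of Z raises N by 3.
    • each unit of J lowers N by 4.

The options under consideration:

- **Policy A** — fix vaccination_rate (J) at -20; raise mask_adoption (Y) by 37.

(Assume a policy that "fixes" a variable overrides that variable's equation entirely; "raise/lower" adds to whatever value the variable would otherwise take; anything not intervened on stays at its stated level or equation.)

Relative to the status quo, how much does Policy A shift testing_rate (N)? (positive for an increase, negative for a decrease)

224

Baseline:
  Z = 84
  J = 36
  N = -22 + 3·84 − 4·36 = 86
Policy A (J := -20, Y + 37):
  Z = 84
  J = -20
  N = -22 + 3·84 − 4·(-20) = 310
Change in N: 310 − 86 = 224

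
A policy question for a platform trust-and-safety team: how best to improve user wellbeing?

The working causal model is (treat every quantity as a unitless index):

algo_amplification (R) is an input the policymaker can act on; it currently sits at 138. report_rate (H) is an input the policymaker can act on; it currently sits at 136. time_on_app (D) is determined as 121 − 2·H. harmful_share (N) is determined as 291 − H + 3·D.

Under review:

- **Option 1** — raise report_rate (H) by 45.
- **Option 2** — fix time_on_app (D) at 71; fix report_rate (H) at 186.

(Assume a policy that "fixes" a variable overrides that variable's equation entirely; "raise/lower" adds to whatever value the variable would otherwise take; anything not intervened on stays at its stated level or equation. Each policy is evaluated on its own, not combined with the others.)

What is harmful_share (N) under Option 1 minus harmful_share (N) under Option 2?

Option 1 (H + 45):
  H = 136 + 45 = 181
  D = 121 − 2·181 = -241
  N = 291 − 181 + 3·(-241) = -613
Option 2 (D := 71, H := 186):
  H = 186
  D = 71
  N = 291 − 186 + 3·71 = 318
N: -613 − 318 = -931

-931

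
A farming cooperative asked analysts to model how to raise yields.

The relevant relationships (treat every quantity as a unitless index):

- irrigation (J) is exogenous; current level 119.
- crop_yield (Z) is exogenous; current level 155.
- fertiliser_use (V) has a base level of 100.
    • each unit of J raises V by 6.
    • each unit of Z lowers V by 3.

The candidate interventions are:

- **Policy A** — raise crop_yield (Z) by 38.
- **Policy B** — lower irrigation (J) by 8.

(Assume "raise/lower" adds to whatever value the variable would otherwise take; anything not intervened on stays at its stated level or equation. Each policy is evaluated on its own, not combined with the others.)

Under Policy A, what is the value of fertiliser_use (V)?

Policy A (Z + 38):
  J = 119
  Z = 155 + 38 = 193
  V = 100 + 6·119 − 3·193 = 235

235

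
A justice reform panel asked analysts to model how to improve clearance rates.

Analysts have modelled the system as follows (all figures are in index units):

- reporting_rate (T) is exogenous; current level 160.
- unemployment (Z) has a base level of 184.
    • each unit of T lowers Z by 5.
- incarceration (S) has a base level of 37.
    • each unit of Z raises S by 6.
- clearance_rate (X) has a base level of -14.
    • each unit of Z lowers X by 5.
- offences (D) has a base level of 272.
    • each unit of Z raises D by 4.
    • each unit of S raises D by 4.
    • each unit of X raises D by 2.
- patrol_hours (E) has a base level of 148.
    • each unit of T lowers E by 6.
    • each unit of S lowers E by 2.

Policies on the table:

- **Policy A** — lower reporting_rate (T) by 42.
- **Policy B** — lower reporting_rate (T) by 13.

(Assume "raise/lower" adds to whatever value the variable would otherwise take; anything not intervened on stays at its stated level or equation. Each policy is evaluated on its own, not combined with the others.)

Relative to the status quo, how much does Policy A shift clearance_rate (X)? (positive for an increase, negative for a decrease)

-1050

Baseline:
  T = 160
  Z = 184 − 5·160 = -616
  X = -14 − 5·(-616) = 3066
Policy A (T − 42):
  T = 160 − 42 = 118
  Z = 184 − 5·118 = -406
  X = -14 − 5·(-406) = 2016
Change in X: 2016 − 3066 = -1050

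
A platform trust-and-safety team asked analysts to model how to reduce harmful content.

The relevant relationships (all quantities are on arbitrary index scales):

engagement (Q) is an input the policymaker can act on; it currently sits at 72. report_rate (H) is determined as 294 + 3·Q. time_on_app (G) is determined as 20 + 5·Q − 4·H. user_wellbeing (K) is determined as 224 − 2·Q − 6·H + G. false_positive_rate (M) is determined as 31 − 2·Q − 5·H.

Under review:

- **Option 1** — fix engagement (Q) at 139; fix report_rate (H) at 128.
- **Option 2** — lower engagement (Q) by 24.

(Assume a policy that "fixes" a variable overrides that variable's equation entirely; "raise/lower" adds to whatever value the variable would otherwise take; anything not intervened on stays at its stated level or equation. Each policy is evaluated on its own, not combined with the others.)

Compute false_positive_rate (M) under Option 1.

-887

Option 1 (Q := 139, H := 128):
  Q = 139
  H = 128
  M = 31 − 2·139 − 5·128 = -887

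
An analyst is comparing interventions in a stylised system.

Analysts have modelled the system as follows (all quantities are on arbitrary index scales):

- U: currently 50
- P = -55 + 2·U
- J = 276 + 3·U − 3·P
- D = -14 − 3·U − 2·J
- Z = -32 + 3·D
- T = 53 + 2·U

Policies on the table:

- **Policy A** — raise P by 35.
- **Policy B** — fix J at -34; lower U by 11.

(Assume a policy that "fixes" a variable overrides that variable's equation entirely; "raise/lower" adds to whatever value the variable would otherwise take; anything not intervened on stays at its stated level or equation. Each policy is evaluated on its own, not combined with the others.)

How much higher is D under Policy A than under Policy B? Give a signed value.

-473

Policy A (P + 35):
  U = 50
  P = -55 + 2·50 (+35 from intervention) = 80
  J = 276 + 3·50 − 3·80 = 186
  D = -14 − 3·50 − 2·186 = -536
Policy B (J := -34, U − 11):
  U = 50 − 11 = 39
  P = -55 + 2·39 = 23
  J = -34
  D = -14 − 3·39 − 2·(-34) = -63
D: -536 − (-63) = -473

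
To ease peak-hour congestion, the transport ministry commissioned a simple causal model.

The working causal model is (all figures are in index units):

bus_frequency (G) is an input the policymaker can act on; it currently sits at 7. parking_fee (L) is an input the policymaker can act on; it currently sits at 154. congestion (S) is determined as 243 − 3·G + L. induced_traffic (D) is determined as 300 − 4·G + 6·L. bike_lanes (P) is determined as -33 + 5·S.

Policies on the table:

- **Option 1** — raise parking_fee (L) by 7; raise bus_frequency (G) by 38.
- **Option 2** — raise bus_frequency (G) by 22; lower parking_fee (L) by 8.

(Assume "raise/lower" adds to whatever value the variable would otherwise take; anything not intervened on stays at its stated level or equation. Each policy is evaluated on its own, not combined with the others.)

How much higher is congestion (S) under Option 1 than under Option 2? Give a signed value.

-33

Option 1 (L + 7, G + 38):
  G = 7 + 38 = 45
  L = 154 + 7 = 161
  S = 243 − 3·45 + 161 = 269
Option 2 (G + 22, L − 8):
  G = 7 + 22 = 29
  L = 154 − 8 = 146
  S = 243 − 3·29 + 146 = 302
S: 269 − 302 = -33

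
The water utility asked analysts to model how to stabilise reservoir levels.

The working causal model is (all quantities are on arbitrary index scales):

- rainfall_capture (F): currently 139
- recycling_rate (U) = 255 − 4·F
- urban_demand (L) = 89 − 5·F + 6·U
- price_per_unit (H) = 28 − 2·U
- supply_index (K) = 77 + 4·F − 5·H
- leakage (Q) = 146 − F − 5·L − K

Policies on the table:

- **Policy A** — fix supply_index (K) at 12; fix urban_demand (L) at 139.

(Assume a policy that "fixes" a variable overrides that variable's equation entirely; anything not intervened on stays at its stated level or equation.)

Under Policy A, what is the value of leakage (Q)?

-700

Policy A (K := 12, L := 139):
  F = 139
  U = 255 − 4·139 = -301
  L = 139
  H = 28 − 2·(-301) = 630
  K = 12
  Q = 146 − 139 − 5·139 − 12 = -700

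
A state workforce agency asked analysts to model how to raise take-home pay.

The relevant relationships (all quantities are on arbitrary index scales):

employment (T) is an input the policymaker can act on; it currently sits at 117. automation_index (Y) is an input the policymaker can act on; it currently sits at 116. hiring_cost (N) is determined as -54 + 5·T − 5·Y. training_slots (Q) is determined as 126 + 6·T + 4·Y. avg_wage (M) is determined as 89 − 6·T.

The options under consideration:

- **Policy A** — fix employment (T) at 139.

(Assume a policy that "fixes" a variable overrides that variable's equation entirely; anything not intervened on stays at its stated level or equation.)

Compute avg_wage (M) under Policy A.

Policy A (T := 139):
  T = 139
  M = 89 − 6·139 = -745

-745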